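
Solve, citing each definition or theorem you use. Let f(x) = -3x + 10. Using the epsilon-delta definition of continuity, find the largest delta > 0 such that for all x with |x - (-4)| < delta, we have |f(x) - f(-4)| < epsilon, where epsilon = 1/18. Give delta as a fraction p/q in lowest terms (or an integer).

We compute f(-4) = -3*(-4) + 10 = 22.
|f(x) - f(-4)| = |-3x + 10 - (22)| = |-3(x - (-4))| = 3|x - (-4)|.
We need 3|x - (-4)| < 1/18, i.e. |x - (-4)| < 1/18 / 3 = 1/54.
So any delta <= 1/54 works. Conversely, if delta > 1/54, then x = -4 + 1/54 satisfies |x - (-4)| = 1/54 < delta but |f(x) - f(-4)| = 3 * 1/54 = 1/18, which is not < 1/18; so no larger delta works.
Hence the largest such delta is 1/54.

1/54


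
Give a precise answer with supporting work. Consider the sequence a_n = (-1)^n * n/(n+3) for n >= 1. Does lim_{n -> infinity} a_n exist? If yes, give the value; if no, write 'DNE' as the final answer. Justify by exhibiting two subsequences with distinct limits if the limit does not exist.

Examine the behaviour of a_n along subsequences.
a_{2k} = 2k/(2k+3) -> 1. a_{2k+1} = -(2k+1)/(2k+4) -> -1.
Since these two subsequential limits are 1 and -1, distinct, the full sequence cannot converge (a convergent sequence has all subsequences tending to the same limit). So lim a_n does not exist.

DNE


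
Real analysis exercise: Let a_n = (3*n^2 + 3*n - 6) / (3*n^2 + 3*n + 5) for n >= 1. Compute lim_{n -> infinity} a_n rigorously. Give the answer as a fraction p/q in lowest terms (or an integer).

Divide numerator and denominator by n^2, the highest power:
numerator / n^2 = 3 + 3/n - 6/n^2
denominator / n^2 = 3 + 3/n + 5/n^2
As n -> infinity, all terms of the form c/n^k (k >= 1) tend to 0.
So numerator / n^2 -> 3 and denominator / n^2 -> 3.
Therefore lim a_n = 1.

1


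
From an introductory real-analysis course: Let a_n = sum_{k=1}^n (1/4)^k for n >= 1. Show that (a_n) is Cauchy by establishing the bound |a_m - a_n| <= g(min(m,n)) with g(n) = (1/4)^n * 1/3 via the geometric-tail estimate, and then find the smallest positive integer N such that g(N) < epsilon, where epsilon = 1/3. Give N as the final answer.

For m > n >= 1: |a_m - a_n| = sum_{k=n+1}^m (1/4)^k < sum_{k=n+1}^infinity (1/4)^k = (1/4)^(n+1) / (1 - 1/4) = (1/4)^n * (1/4) * (4/3) = (1/4)^n * 1/3.
So g(n) = (1/4)^n / 3. Since g(n) -> 0, (a_n) is Cauchy.
Now solve g(N) < 1/3: (1/4)^N / 3 < 1/3 <=> 4^N > 1 / (3 * 1/3) = 1.
Check powers of 4: 4^0 = 1 <= 1, 4^1 = 4 > 1.
So the smallest such N is 1. Check: g(1) = 1/(3 * 4) = 1/12 < 1/3.

1


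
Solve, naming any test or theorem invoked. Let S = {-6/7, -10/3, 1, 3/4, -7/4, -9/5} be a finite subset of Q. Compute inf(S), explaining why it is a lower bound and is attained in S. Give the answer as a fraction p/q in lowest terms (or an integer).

S is finite, so inf(S) = min(S).
Sorted increasing:
-10/3, -9/5, -7/4, -6/7, 3/4, 1
The extremum is -10/3.
For every x in S, x >= -10/3. And -10/3 is in S, so it is attained.
Therefore inf(S) = -10/3.

-10/3


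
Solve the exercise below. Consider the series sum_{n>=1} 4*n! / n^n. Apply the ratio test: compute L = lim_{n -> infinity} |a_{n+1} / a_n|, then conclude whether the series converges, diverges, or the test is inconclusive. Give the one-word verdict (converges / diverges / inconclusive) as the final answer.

Let a_n denote the general term. Form the ratio a_{n+1}/a_n and simplify:
a_{n+1}/a_n = (n/(n + 1))^n
Take the limit as n -> infinity: L = exp(-1).
Since L = exp(-1) < 1, the ratio test implies the series converges.

converges


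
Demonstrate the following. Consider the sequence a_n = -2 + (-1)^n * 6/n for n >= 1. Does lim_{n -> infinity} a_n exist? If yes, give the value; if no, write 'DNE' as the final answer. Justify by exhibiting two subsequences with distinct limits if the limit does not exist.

Examine the behaviour of a_n along subsequences.
Even-n subsequence a_{2k} = -2 + 6/(2k) -> -2. Odd-n subsequence a_{2k+1} = -2 - 6/(2k+1) -> -2. Both tend to -2, which suggests the limit is -2; verify directly.
|a_n - (-2)| = |(-1)^n * 6/n| = 6/n for every n >= 1.
Given epsilon > 0, choose a positive integer N > 6/epsilon. Then for all n >= N, |a_n - (-2)| = 6/n <= 6/N < epsilon.
So by the definition of the limit, lim a_n exists and equals -2.

-2


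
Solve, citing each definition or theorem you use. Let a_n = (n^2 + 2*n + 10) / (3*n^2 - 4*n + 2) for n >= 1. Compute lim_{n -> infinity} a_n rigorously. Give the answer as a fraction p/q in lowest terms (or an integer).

Divide numerator and denominator by n^2, the highest power:
numerator / n^2 = 1 + 2/n + 10/n^2
denominator / n^2 = 3 - 4/n + 2/n^2
As n -> infinity, all terms of the form c/n^k (k >= 1) tend to 0.
So numerator / n^2 -> 1 and denominator / n^2 -> 3.
Therefore lim a_n = 1/3.

1/3


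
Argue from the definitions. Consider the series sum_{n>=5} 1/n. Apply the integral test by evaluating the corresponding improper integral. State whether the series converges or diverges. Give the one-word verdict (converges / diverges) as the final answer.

Let f(x) = 1/x. Then f is positive, continuous, and decreasing on [5, infinity), so the integral test applies.
Compute the improper integral int_{5}^infinity f(x) dx:
  antiderivative F(x) = log(x).
  As x -> infinity, log(x) -> infinity.
  So int = infinity - log(5) = infinity. By the integral test, the series diverges.

diverges


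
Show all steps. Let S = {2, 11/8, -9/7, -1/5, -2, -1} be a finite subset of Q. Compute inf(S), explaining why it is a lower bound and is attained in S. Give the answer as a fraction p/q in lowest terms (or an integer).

S is finite, so inf(S) = min(S).
Sorted increasing:
-2, -9/7, -1, -1/5, 11/8, 2
The extremum is -2.
For every x in S, x >= -2. And -2 is in S, so it is attained.
Therefore inf(S) = -2.

-2


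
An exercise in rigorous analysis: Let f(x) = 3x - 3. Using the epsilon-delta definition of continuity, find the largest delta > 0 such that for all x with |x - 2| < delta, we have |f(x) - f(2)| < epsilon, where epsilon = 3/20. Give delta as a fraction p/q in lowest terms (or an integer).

We compute f(2) = 3*(2) - 3 = 3.
|f(x) - f(2)| = |3x - 3 - (3)| = |3(x - 2)| = 3|x - 2|.
We need 3|x - 2| < 3/20, i.e. |x - 2| < 3/20 / 3 = 1/20.
So any delta <= 1/20 works. Conversely, if delta > 1/20, then x = 2 + 1/20 satisfies |x - 2| = 1/20 < delta but |f(x) - f(2)| = 3 * 1/20 = 3/20, which is not < 3/20; so no larger delta works.
Hence the largest such delta is 1/20.

1/20


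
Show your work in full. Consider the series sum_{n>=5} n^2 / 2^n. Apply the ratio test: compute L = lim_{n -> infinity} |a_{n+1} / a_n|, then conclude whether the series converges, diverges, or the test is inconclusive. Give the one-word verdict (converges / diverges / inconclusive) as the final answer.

Let a_n denote the general term. Form the ratio a_{n+1}/a_n and simplify:
a_{n+1}/a_n = (n + 1)^2/(2*n^2)
Take the limit as n -> infinity: L = 1/2.
Since L = 1/2 < 1, the ratio test implies the series converges.

converges


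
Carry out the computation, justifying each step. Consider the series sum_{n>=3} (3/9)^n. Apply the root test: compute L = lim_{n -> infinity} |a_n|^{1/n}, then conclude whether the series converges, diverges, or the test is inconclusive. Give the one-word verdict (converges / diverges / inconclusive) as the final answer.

Let a_n denote the general term. Form |a_n|^(1/n) and simplify:
|a_n|^(1/n) = 1/3
Take the limit as n -> infinity: L = 1/3.
Since L = 1/3 < 1, the root test implies convergence.

converges


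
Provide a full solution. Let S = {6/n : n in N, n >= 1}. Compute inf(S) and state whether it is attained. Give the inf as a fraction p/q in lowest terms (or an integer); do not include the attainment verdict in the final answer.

Analysis:
- Values: 6, 3, 2, 3/2, ... strictly decreasing.
- The maximum is 6 (n=1); sup = 6 (attained).
- The set is bounded below by 0; 6/n -> 0 so 0 is the greatest lower bound.
- 0 is not in the set, so inf = 0 is not attained.
Conclusion: inf(S) = 0, not attained in S.

0


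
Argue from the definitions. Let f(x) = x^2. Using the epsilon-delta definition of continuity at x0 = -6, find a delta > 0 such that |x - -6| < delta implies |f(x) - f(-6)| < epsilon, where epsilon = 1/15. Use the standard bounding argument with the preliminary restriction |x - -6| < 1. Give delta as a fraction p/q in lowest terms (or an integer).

Factor: |x^2 - (-6)^2| = |x - -6| * |x + -6|.
Impose |x - -6| < 1 first. Then |x + -6| = |(x - -6) + 2*(-6)| <= |x - -6| + 2*|-6| < 1 + 12 = 13.
So |x^2 - (-6)^2| < delta * 13.
We need delta * 13 <= 1/15, i.e. delta <= 1/15/13 = 1/195.
Since 1/195 < 1, this is tighter than 1; take delta = 1/195.
So delta = 1/195 works.

1/195


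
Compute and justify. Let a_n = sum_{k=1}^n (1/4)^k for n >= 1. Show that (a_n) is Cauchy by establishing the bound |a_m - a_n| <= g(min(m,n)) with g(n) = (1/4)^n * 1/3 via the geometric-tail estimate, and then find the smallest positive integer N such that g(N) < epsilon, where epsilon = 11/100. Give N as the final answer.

For m > n >= 1: |a_m - a_n| = sum_{k=n+1}^m (1/4)^k < sum_{k=n+1}^infinity (1/4)^k = (1/4)^(n+1) / (1 - 1/4) = (1/4)^n * (1/4) * (4/3) = (1/4)^n * 1/3.
So g(n) = (1/4)^n / 3. Since g(n) -> 0, (a_n) is Cauchy.
Now solve g(N) < 11/100: (1/4)^N / 3 < 11/100 <=> 4^N > 1 / (3 * 11/100) = 100/33.
Check powers of 4: 4^0 = 1 <= 100/33, 4^1 = 4 > 100/33.
So the smallest such N is 1. Check: g(1) = 1/(3 * 4) = 1/12 < 11/100.

1


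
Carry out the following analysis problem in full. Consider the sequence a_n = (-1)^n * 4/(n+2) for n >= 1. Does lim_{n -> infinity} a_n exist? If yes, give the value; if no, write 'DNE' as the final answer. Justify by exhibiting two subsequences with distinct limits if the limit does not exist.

Examine the behaviour of a_n along subsequences.
Even-n subsequence a_{2k} = 4/(2k+2) -> 0. Odd-n subsequence a_{2k+1} = -4/(2k+3) -> 0. Both tend to 0, which suggests the limit is 0; verify directly.
|a_n - 0| = 4/(n+2) < 4/n for every n >= 1.
Given epsilon > 0, choose a positive integer N > 4/epsilon. Then for all n >= N, |a_n| < 4/n <= 4/N < epsilon.
So by the definition of the limit, lim a_n exists and equals 0.

0


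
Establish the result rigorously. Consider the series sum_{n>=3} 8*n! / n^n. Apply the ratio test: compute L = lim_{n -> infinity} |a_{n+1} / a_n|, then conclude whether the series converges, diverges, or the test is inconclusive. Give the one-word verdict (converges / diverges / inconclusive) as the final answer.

Let a_n denote the general term. Form the ratio a_{n+1}/a_n and simplify:
a_{n+1}/a_n = (n/(n + 1))^n
Take the limit as n -> infinity: L = exp(-1).
Since L = exp(-1) < 1, the ratio test implies the series converges.

converges


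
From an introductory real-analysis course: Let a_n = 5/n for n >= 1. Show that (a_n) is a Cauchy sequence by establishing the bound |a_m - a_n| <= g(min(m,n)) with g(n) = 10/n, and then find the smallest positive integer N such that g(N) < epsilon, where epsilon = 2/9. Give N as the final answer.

For any m, n >= 1, by the triangle inequality:
|a_m - a_n| = |5/m - 5/n| <= 5*1/m + 5*1/n <= 10/min(m,n).
So g(n) = 10/n bounds the Cauchy difference. Since g(n) -> 0, (a_n) is Cauchy.
Now solve g(N) < 2/9: 10/N < 2/9 <=> N > 10 / (2/9) = 45.
The smallest integer strictly greater than 45 is N = 46.
Check: g(46) = 10/46 = 5/23 < 2/9; g(45) = 2/9 >= 2/9. So N = 46.

46


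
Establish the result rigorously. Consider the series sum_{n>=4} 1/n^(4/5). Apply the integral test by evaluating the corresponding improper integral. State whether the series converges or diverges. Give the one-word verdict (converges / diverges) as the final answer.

Let f(x) = x^(-4/5). Then f is positive, continuous, and decreasing on [4, infinity), so the integral test applies.
Compute the improper integral int_{4}^infinity f(x) dx:
  antiderivative F(x) = 5*x^(1/5).
  As x -> infinity, F(x) -> infinity (since p = 4/5 < 1).
  So the integral diverges. By the integral test, the series diverges.

diverges


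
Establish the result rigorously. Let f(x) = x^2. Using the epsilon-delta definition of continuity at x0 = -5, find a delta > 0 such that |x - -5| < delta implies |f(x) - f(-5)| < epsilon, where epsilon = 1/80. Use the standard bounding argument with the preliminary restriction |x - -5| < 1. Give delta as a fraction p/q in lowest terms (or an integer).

Factor: |x^2 - (-5)^2| = |x - -5| * |x + -5|.
Impose |x - -5| < 1 first. Then |x + -5| = |(x - -5) + 2*(-5)| <= |x - -5| + 2*|-5| < 1 + 10 = 11.
So |x^2 - (-5)^2| < delta * 11.
We need delta * 11 <= 1/80, i.e. delta <= 1/80/11 = 1/880.
Since 1/880 < 1, this is tighter than 1; take delta = 1/880.
So delta = 1/880 works.

1/880


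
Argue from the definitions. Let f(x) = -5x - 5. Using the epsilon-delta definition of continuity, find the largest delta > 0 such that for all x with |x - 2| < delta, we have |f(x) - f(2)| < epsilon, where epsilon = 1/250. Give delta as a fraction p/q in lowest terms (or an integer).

We compute f(2) = -5*(2) - 5 = -15.
|f(x) - f(2)| = |-5x - 5 - (-15)| = |-5(x - 2)| = 5|x - 2|.
We need 5|x - 2| < 1/250, i.e. |x - 2| < 1/250 / 5 = 1/1250.
So any delta <= 1/1250 works. Conversely, if delta > 1/1250, then x = 2 + 1/1250 satisfies |x - 2| = 1/1250 < delta but |f(x) - f(2)| = 5 * 1/1250 = 1/250, which is not < 1/250; so no larger delta works.
Hence the largest such delta is 1/1250.

1/1250


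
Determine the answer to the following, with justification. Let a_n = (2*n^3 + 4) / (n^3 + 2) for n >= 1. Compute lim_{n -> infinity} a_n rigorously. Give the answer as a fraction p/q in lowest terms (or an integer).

Divide numerator and denominator by n^3, the highest power:
numerator / n^3 = 2 + 4/n^3
denominator / n^3 = 1 + 2/n^3
As n -> infinity, all terms of the form c/n^k (k >= 1) tend to 0.
So numerator / n^3 -> 2 and denominator / n^3 -> 1.
Therefore lim a_n = 2.

2


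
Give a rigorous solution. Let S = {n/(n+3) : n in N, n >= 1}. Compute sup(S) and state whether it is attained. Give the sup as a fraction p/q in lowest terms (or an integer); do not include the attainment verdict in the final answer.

Analysis:
- Values: 1/4, 2/5, 1/2, 4/7, ... strictly increasing.
- Minimum is 1/4 (n=1); inf = 1/4 (attained).
- n/(n+3) = 1 - 3/(n+3) -> 1 from below as n -> infinity, and never equals 1.
- So sup = 1 (not attained).
Conclusion: sup(S) = 1, not attained in S.

1


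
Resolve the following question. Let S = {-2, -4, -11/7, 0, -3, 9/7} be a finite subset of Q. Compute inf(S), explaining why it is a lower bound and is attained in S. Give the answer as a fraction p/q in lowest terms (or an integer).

S is finite, so inf(S) = min(S).
Sorted increasing:
-4, -3, -2, -11/7, 0, 9/7
The extremum is -4.
For every x in S, x >= -4. And -4 is in S, so it is attained.
Therefore inf(S) = -4.

-4


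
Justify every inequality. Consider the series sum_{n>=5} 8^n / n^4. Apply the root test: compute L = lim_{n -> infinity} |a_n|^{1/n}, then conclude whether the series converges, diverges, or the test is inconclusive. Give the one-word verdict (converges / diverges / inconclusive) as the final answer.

Let a_n denote the general term. Form |a_n|^(1/n) and simplify:
|a_n|^(1/n) = 8/n^(4/n)
Take the limit as n -> infinity: L = 8.
Since L = 8 > 1, the root test implies divergence.

diverges


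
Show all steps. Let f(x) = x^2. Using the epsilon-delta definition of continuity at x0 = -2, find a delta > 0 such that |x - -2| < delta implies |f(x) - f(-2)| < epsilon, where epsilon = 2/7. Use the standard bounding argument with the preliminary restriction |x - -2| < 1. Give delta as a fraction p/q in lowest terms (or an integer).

Factor: |x^2 - (-2)^2| = |x - -2| * |x + -2|.
Impose |x - -2| < 1 first. Then |x + -2| = |(x - -2) + 2*(-2)| <= |x - -2| + 2*|-2| < 1 + 4 = 5.
So |x^2 - (-2)^2| < delta * 5.
We need delta * 5 <= 2/7, i.e. delta <= 2/7/5 = 2/35.
Since 2/35 < 1, this is tighter than 1; take delta = 2/35.
So delta = 2/35 works.

2/35


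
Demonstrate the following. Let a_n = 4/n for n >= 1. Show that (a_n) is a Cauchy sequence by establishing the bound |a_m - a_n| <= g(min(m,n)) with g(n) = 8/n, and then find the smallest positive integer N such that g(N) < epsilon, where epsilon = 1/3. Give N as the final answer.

For any m, n >= 1, by the triangle inequality:
|a_m - a_n| = |4/m - 4/n| <= 4*1/m + 4*1/n <= 8/min(m,n).
So g(n) = 8/n bounds the Cauchy difference. Since g(n) -> 0, (a_n) is Cauchy.
Now solve g(N) < 1/3: 8/N < 1/3 <=> N > 8 / (1/3) = 24.
The smallest integer strictly greater than 24 is N = 25.
Check: g(25) = 8/25 = 8/25 < 1/3; g(24) = 1/3 >= 1/3. So N = 25.

25


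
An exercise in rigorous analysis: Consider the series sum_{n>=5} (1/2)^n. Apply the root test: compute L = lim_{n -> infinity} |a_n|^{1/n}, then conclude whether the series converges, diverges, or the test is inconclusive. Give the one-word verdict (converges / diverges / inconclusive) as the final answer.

Let a_n denote the general term. Form |a_n|^(1/n) and simplify:
|a_n|^(1/n) = 1/2
Take the limit as n -> infinity: L = 1/2.
Since L = 1/2 < 1, the root test implies convergence.

converges


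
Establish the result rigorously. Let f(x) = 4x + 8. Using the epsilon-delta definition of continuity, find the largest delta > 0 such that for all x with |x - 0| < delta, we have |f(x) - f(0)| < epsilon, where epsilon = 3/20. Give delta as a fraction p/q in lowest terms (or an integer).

We compute f(0) = 4*(0) + 8 = 8.
|f(x) - f(0)| = |4x + 8 - (8)| = |4(x - 0)| = 4|x - 0|.
We need 4|x - 0| < 3/20, i.e. |x - 0| < 3/20 / 4 = 3/80.
So any delta <= 3/80 works. Conversely, if delta > 3/80, then x = 0 + 3/80 satisfies |x - 0| = 3/80 < delta but |f(x) - f(0)| = 4 * 3/80 = 3/20, which is not < 3/20; so no larger delta works.
Hence the largest such delta is 3/80.

3/80


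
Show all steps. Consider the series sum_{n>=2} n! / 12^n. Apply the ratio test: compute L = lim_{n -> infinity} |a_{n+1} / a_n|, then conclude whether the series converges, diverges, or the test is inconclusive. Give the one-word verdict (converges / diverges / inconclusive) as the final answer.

Let a_n denote the general term. Form the ratio a_{n+1}/a_n and simplify:
a_{n+1}/a_n = n/12 + 1/12
Take the limit as n -> infinity: L = infinity.
Since L = infinity > 1 (or L = infinity), the ratio test implies the series diverges.

diverges


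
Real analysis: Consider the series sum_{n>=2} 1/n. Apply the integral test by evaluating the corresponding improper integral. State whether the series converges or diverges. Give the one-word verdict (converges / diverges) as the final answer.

Let f(x) = 1/x. Then f is positive, continuous, and decreasing on [2, infinity), so the integral test applies.
Compute the improper integral int_{2}^infinity f(x) dx:
  antiderivative F(x) = log(x).
  As x -> infinity, log(x) -> infinity.
  So int = infinity - log(2) = infinity. By the integral test, the series diverges.

diverges


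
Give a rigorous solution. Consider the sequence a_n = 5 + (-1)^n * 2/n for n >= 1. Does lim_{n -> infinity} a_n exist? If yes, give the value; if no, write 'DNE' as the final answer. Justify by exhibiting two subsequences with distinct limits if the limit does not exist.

Examine the behaviour of a_n along subsequences.
Even-n subsequence a_{2k} = 5 + 2/(2k) -> 5. Odd-n subsequence a_{2k+1} = 5 - 2/(2k+1) -> 5. Both tend to 5, which suggests the limit is 5; verify directly.
|a_n - 5| = |(-1)^n * 2/n| = 2/n for every n >= 1.
Given epsilon > 0, choose a positive integer N > 2/epsilon. Then for all n >= N, |a_n - 5| = 2/n <= 2/N < epsilon.
So by the definition of the limit, lim a_n exists and equals 5.

5


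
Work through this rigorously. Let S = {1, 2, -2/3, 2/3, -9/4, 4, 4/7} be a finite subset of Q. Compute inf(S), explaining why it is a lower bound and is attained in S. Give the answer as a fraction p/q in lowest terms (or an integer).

S is finite, so inf(S) = min(S).
Sorted increasing:
-9/4, -2/3, 4/7, 2/3, 1, 2, 4
The extremum is -9/4.
For every x in S, x >= -9/4. And -9/4 is in S, so it is attained.
Therefore inf(S) = -9/4.

-9/4


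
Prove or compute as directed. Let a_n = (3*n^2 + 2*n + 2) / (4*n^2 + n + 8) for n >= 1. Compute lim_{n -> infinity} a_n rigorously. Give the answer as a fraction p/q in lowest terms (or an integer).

Divide numerator and denominator by n^2, the highest power:
numerator / n^2 = 3 + 2/n + 2/n^2
denominator / n^2 = 4 + 1/n + 8/n^2
As n -> infinity, all terms of the form c/n^k (k >= 1) tend to 0.
So numerator / n^2 -> 3 and denominator / n^2 -> 4.
Therefore lim a_n = 3/4.

3/4


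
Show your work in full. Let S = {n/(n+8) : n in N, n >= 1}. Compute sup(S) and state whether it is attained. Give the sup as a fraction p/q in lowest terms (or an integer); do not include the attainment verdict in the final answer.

Analysis:
- Values: 1/9, 1/5, 3/11, 1/3, ... strictly increasing.
- Minimum is 1/9 (n=1); inf = 1/9 (attained).
- n/(n+8) = 1 - 8/(n+8) -> 1 from below as n -> infinity, and never equals 1.
- So sup = 1 (not attained).
Conclusion: sup(S) = 1, not attained in S.

1


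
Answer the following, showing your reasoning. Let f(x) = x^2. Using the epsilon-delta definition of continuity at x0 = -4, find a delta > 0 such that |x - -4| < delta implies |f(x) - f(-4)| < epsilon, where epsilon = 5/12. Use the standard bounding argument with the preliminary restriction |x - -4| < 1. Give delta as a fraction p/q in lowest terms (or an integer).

Factor: |x^2 - (-4)^2| = |x - -4| * |x + -4|.
Impose |x - -4| < 1 first. Then |x + -4| = |(x - -4) + 2*(-4)| <= |x - -4| + 2*|-4| < 1 + 8 = 9.
So |x^2 - (-4)^2| < delta * 9.
We need delta * 9 <= 5/12, i.e. delta <= 5/12/9 = 5/108.
Since 5/108 < 1, this is tighter than 1; take delta = 5/108.
So delta = 5/108 works.

5/108


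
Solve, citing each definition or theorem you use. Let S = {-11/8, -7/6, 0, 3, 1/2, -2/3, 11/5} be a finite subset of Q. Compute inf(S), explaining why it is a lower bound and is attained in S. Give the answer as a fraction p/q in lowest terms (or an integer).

S is finite, so inf(S) = min(S).
Sorted increasing:
-11/8, -7/6, -2/3, 0, 1/2, 11/5, 3
The extremum is -11/8.
For every x in S, x >= -11/8. And -11/8 is in S, so it is attained.
Therefore inf(S) = -11/8.

-11/8


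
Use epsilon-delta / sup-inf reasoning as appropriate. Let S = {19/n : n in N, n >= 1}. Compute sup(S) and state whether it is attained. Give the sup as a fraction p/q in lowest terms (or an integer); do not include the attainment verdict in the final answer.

Analysis:
- Values: 19, 19/2, 19/3, 19/4, ... strictly decreasing.
- The maximum is 19 (n=1); sup = 19 (attained).
- The set is bounded below by 0; 19/n -> 0 so 0 is the greatest lower bound.
- 0 is not in the set, so inf = 0 is not attained.
Conclusion: sup(S) = 19, attained in S.

19


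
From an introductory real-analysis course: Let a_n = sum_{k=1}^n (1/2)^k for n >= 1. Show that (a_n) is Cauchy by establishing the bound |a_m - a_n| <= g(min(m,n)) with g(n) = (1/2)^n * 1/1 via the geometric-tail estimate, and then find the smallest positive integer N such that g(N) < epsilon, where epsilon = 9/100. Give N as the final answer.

For m > n >= 1: |a_m - a_n| = sum_{k=n+1}^m (1/2)^k < sum_{k=n+1}^infinity (1/2)^k = (1/2)^(n+1) / (1 - 1/2) = (1/2)^n * (1/2) * (2/1) = (1/2)^n * 1/1.
So g(n) = (1/2)^n / 1. Since g(n) -> 0, (a_n) is Cauchy.
Now solve g(N) < 9/100: (1/2)^N / 1 < 9/100 <=> 2^N > 1 / (1 * 9/100) = 100/9.
Check powers of 2: 2^3 = 8 <= 100/9, 2^4 = 16 > 100/9.
So the smallest such N is 4. Check: g(4) = 1/(1 * 16) = 1/16 < 9/100.

4


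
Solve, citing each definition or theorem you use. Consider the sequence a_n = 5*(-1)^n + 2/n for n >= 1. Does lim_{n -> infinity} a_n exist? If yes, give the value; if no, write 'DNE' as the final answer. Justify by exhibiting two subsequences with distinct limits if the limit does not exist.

Examine the behaviour of a_n along subsequences.
a_{2k} = 5 + 2/(2k) -> 5. a_{2k+1} = -5 + 2/(2k+1) -> -5.
Since these two subsequential limits are 5 and -5, distinct, the full sequence cannot converge (a convergent sequence has all subsequences tending to the same limit). So lim a_n does not exist.

DNE


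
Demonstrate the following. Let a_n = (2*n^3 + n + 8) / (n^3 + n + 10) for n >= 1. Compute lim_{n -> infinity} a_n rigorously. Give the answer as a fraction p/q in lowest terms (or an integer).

Divide numerator and denominator by n^3, the highest power:
numerator / n^3 = 2 + n^(-2) + 8/n^3
denominator / n^3 = 1 + n^(-2) + 10/n^3
As n -> infinity, all terms of the form c/n^k (k >= 1) tend to 0.
So numerator / n^3 -> 2 and denominator / n^3 -> 1.
Therefore lim a_n = 2.

2


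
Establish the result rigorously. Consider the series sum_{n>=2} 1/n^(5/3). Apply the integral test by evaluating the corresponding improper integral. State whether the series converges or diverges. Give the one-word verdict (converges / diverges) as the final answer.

Let f(x) = x^(-5/3). Then f is positive, continuous, and decreasing on [2, infinity), so the integral test applies.
Compute the improper integral int_{2}^infinity f(x) dx:
  antiderivative F(x) = -3/(2*x^(2/3)).
  As x -> infinity, F(x) -> 0 (since p = 5/3 > 1).
  So int = F(infinity) - F(2) = 0 - (-3*2^(1/3)/4) = 3*2^(1/3)/4.
  Finite, so by the integral test, the series converges.

converges


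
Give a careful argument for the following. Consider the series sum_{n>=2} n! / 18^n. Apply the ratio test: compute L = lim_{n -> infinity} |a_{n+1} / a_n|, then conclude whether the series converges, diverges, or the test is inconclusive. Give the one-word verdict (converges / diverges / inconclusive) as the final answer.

Let a_n denote the general term. Form the ratio a_{n+1}/a_n and simplify:
a_{n+1}/a_n = n/18 + 1/18
Take the limit as n -> infinity: L = infinity.
Since L = infinity > 1 (or L = infinity), the ratio test implies the series diverges.

diverges


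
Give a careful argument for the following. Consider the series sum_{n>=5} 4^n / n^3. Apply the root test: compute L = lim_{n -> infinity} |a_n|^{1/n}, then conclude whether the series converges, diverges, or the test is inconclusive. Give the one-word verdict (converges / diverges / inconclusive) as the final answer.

Let a_n denote the general term. Form |a_n|^(1/n) and simplify:
|a_n|^(1/n) = 4/n^(3/n)
Take the limit as n -> infinity: L = 4.
Since L = 4 > 1, the root test implies divergence.

diverges


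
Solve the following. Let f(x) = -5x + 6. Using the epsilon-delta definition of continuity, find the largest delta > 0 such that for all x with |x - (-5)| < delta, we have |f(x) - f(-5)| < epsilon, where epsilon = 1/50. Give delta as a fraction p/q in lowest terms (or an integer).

We compute f(-5) = -5*(-5) + 6 = 31.
|f(x) - f(-5)| = |-5x + 6 - (31)| = |-5(x - (-5))| = 5|x - (-5)|.
We need 5|x - (-5)| < 1/50, i.e. |x - (-5)| < 1/50 / 5 = 1/250.
So any delta <= 1/250 works. Conversely, if delta > 1/250, then x = -5 + 1/250 satisfies |x - (-5)| = 1/250 < delta but |f(x) - f(-5)| = 5 * 1/250 = 1/50, which is not < 1/50; so no larger delta works.
Hence the largest such delta is 1/250.

1/250


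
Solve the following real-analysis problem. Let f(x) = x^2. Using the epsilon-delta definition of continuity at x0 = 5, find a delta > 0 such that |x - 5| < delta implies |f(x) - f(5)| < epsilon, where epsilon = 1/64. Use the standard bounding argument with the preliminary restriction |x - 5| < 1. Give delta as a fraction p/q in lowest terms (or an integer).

Factor: |x^2 - (5)^2| = |x - 5| * |x + 5|.
Impose |x - 5| < 1 first. Then |x + 5| = |(x - 5) + 2*(5)| <= |x - 5| + 2*|5| < 1 + 10 = 11.
So |x^2 - (5)^2| < delta * 11.
We need delta * 11 <= 1/64, i.e. delta <= 1/64/11 = 1/704.
Since 1/704 < 1, this is tighter than 1; take delta = 1/704.
So delta = 1/704 works.

1/704


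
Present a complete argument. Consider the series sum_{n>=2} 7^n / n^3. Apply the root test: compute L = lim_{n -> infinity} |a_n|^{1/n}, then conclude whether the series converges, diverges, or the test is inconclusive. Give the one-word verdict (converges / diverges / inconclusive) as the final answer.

Let a_n denote the general term. Form |a_n|^(1/n) and simplify:
|a_n|^(1/n) = 7/n^(3/n)
Take the limit as n -> infinity: L = 7.
Since L = 7 > 1, the root test implies divergence.

diverges


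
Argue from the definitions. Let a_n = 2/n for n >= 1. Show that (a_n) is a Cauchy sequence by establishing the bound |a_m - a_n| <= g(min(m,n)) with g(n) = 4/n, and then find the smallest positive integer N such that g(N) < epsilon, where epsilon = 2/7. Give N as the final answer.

For any m, n >= 1, by the triangle inequality:
|a_m - a_n| = |2/m - 2/n| <= 2*1/m + 2*1/n <= 4/min(m,n).
So g(n) = 4/n bounds the Cauchy difference. Since g(n) -> 0, (a_n) is Cauchy.
Now solve g(N) < 2/7: 4/N < 2/7 <=> N > 4 / (2/7) = 14.
The smallest integer strictly greater than 14 is N = 15.
Check: g(15) = 4/15 = 4/15 < 2/7; g(14) = 2/7 >= 2/7. So N = 15.

15


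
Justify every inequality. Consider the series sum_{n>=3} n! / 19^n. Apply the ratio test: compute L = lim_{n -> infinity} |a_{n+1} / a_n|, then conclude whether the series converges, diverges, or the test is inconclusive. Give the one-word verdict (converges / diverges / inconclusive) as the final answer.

Let a_n denote the general term. Form the ratio a_{n+1}/a_n and simplify:
a_{n+1}/a_n = n/19 + 1/19
Take the limit as n -> infinity: L = infinity.
Since L = infinity > 1 (or L = infinity), the ratio test implies the series diverges.

diverges


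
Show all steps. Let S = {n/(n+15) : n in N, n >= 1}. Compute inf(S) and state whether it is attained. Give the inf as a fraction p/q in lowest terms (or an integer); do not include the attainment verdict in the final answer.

Analysis:
- Values: 1/16, 2/17, 1/6, 4/19, ... strictly increasing.
- Minimum is 1/16 (n=1); inf = 1/16 (attained).
- n/(n+15) = 1 - 15/(n+15) -> 1 from below as n -> infinity, and never equals 1.
- So sup = 1 (not attained).
Conclusion: inf(S) = 1/16, attained in S.

1/16


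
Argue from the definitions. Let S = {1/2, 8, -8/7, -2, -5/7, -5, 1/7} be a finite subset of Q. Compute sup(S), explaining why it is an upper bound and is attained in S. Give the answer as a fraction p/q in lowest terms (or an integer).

S is finite, so sup(S) = max(S).
Sorted decreasing:
8, 1/2, 1/7, -5/7, -8/7, -2, -5
The extremum is 8.
For every x in S, x <= 8. And 8 is in S, so it is attained.
Therefore sup(S) = 8.

8


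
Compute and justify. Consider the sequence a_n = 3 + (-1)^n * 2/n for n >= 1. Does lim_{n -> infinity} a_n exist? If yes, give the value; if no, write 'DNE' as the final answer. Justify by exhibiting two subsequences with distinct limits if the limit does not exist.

Examine the behaviour of a_n along subsequences.
Even-n subsequence a_{2k} = 3 + 2/(2k) -> 3. Odd-n subsequence a_{2k+1} = 3 - 2/(2k+1) -> 3. Both tend to 3, which suggests the limit is 3; verify directly.
|a_n - 3| = |(-1)^n * 2/n| = 2/n for every n >= 1.
Given epsilon > 0, choose a positive integer N > 2/epsilon. Then for all n >= N, |a_n - 3| = 2/n <= 2/N < epsilon.
So by the definition of the limit, lim a_n exists and equals 3.

3


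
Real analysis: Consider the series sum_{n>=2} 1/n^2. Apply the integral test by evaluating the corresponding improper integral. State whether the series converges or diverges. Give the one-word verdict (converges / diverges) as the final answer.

Let f(x) = x^(-2). Then f is positive, continuous, and decreasing on [2, infinity), so the integral test applies.
Compute the improper integral int_{2}^infinity f(x) dx:
  antiderivative F(x) = -1/x.
  As x -> infinity, F(x) -> 0 (since p = 2 > 1).
  So int = F(infinity) - F(2) = 0 - (-1/2) = 1/2.
  Finite, so by the integral test, the series converges.

converges


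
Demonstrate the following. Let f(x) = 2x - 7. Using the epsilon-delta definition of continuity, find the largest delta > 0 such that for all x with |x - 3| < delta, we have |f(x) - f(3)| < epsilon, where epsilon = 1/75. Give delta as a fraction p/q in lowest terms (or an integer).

We compute f(3) = 2*(3) - 7 = -1.
|f(x) - f(3)| = |2x - 7 - (-1)| = |2(x - 3)| = 2|x - 3|.
We need 2|x - 3| < 1/75, i.e. |x - 3| < 1/75 / 2 = 1/150.
So any delta <= 1/150 works. Conversely, if delta > 1/150, then x = 3 + 1/150 satisfies |x - 3| = 1/150 < delta but |f(x) - f(3)| = 2 * 1/150 = 1/75, which is not < 1/75; so no larger delta works.
Hence the largest such delta is 1/150.

1/150


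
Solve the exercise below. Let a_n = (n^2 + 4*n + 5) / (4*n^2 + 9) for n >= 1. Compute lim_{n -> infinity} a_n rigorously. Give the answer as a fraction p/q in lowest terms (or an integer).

Divide numerator and denominator by n^2, the highest power:
numerator / n^2 = 1 + 4/n + 5/n^2
denominator / n^2 = 4 + 9/n^2
As n -> infinity, all terms of the form c/n^k (k >= 1) tend to 0.
So numerator / n^2 -> 1 and denominator / n^2 -> 4.
Therefore lim a_n = 1/4.

1/4


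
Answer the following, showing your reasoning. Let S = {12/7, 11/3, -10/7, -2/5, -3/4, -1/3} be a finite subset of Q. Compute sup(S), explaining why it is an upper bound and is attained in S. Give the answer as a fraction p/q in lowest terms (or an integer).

S is finite, so sup(S) = max(S).
Sorted decreasing:
11/3, 12/7, -1/3, -2/5, -3/4, -10/7
The extremum is 11/3.
For every x in S, x <= 11/3. And 11/3 is in S, so it is attained.
Therefore sup(S) = 11/3.

11/3


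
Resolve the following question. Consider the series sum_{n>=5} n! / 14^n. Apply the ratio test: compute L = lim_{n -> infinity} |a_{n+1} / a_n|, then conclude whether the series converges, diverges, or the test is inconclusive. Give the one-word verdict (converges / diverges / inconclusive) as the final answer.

Let a_n denote the general term. Form the ratio a_{n+1}/a_n and simplify:
a_{n+1}/a_n = n/14 + 1/14
Take the limit as n -> infinity: L = infinity.
Since L = infinity > 1 (or L = infinity), the ratio test implies the series diverges.

diverges


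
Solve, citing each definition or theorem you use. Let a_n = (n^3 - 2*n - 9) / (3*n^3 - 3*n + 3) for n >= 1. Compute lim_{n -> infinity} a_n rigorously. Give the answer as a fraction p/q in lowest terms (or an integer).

Divide numerator and denominator by n^3, the highest power:
numerator / n^3 = 1 - 2/n^2 - 9/n^3
denominator / n^3 = 3 - 3/n^2 + 3/n^3
As n -> infinity, all terms of the form c/n^k (k >= 1) tend to 0.
So numerator / n^3 -> 1 and denominator / n^3 -> 3.
Therefore lim a_n = 1/3.

1/3


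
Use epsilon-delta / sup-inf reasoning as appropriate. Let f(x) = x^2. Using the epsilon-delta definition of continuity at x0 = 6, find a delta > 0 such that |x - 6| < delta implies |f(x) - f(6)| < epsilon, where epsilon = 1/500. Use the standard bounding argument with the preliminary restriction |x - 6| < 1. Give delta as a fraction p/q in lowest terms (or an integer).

Factor: |x^2 - (6)^2| = |x - 6| * |x + 6|.
Impose |x - 6| < 1 first. Then |x + 6| = |(x - 6) + 2*(6)| <= |x - 6| + 2*|6| < 1 + 12 = 13.
So |x^2 - (6)^2| < delta * 13.
We need delta * 13 <= 1/500, i.e. delta <= 1/500/13 = 1/6500.
Since 1/6500 < 1, this is tighter than 1; take delta = 1/6500.
So delta = 1/6500 works.

1/6500


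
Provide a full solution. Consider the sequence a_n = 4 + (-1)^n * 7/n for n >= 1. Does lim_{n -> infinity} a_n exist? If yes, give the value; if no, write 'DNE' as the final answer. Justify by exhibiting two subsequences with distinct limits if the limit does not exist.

Examine the behaviour of a_n along subsequences.
Even-n subsequence a_{2k} = 4 + 7/(2k) -> 4. Odd-n subsequence a_{2k+1} = 4 - 7/(2k+1) -> 4. Both tend to 4, which suggests the limit is 4; verify directly.
|a_n - 4| = |(-1)^n * 7/n| = 7/n for every n >= 1.
Given epsilon > 0, choose a positive integer N > 7/epsilon. Then for all n >= N, |a_n - 4| = 7/n <= 7/N < epsilon.
So by the definition of the limit, lim a_n exists and equals 4.

4


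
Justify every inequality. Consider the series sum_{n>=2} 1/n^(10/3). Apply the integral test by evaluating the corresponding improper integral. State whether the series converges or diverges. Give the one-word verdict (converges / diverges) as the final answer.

Let f(x) = x^(-10/3). Then f is positive, continuous, and decreasing on [2, infinity), so the integral test applies.
Compute the improper integral int_{2}^infinity f(x) dx:
  antiderivative F(x) = -3/(7*x^(7/3)).
  As x -> infinity, F(x) -> 0 (since p = 10/3 > 1).
  So int = F(infinity) - F(2) = 0 - (-3*2^(2/3)/56) = 3*2^(2/3)/56.
  Finite, so by the integral test, the series converges.

converges


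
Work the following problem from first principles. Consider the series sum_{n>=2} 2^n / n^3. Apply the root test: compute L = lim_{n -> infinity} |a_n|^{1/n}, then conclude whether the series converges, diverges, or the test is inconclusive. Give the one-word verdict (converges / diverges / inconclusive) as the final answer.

Let a_n denote the general term. Form |a_n|^(1/n) and simplify:
|a_n|^(1/n) = 2/n^(3/n)
Take the limit as n -> infinity: L = 2.
Since L = 2 > 1, the root test implies divergence.

diverges


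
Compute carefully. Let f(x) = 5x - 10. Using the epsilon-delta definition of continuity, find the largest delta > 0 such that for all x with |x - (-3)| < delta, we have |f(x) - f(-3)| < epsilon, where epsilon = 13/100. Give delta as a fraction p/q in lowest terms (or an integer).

We compute f(-3) = 5*(-3) - 10 = -25.
|f(x) - f(-3)| = |5x - 10 - (-25)| = |5(x - (-3))| = 5|x - (-3)|.
We need 5|x - (-3)| < 13/100, i.e. |x - (-3)| < 13/100 / 5 = 13/500.
So any delta <= 13/500 works. Conversely, if delta > 13/500, then x = -3 + 13/500 satisfies |x - (-3)| = 13/500 < delta but |f(x) - f(-3)| = 5 * 13/500 = 13/100, which is not < 13/100; so no larger delta works.
Hence the largest such delta is 13/500.

13/500


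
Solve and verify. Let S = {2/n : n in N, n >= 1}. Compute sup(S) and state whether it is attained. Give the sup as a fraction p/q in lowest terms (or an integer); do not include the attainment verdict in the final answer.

Analysis:
- Values: 2, 1, 2/3, 1/2, ... strictly decreasing.
- The maximum is 2 (n=1); sup = 2 (attained).
- The set is bounded below by 0; 2/n -> 0 so 0 is the greatest lower bound.
- 0 is not in the set, so inf = 0 is not attained.
Conclusion: sup(S) = 2, attained in S.

2


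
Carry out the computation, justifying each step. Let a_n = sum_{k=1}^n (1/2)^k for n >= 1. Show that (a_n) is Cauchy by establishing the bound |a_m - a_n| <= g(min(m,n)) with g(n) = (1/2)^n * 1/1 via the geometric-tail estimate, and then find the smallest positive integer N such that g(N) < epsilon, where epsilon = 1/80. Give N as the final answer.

For m > n >= 1: |a_m - a_n| = sum_{k=n+1}^m (1/2)^k < sum_{k=n+1}^infinity (1/2)^k = (1/2)^(n+1) / (1 - 1/2) = (1/2)^n * (1/2) * (2/1) = (1/2)^n * 1/1.
So g(n) = (1/2)^n / 1. Since g(n) -> 0, (a_n) is Cauchy.
Now solve g(N) < 1/80: (1/2)^N / 1 < 1/80 <=> 2^N > 1 / (1 * 1/80) = 80.
Check powers of 2: 2^6 = 64 <= 80, 2^7 = 128 > 80.
So the smallest such N is 7. Check: g(7) = 1/(1 * 128) = 1/128 < 1/80.

7


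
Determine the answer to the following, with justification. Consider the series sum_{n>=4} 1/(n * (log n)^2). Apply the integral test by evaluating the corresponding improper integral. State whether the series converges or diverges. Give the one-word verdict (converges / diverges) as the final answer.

Let f(x) = 1/(x*log(x)^2). Then f is positive, continuous, and decreasing on [4, infinity), so the integral test applies.
Compute the improper integral int_{4}^infinity f(x) dx:
  antiderivative F(x) = -1/log(x).
  F(x) -> 0 as x -> infinity.  int = 0 - F(4) = 1/log(4) < infinity. By the integral test, the series converges.

converges


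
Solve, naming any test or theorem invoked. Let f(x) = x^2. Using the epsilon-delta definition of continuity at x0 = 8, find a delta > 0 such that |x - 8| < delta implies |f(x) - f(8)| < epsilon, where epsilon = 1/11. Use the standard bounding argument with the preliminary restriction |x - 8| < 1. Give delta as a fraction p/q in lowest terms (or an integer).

Factor: |x^2 - (8)^2| = |x - 8| * |x + 8|.
Impose |x - 8| < 1 first. Then |x + 8| = |(x - 8) + 2*(8)| <= |x - 8| + 2*|8| < 1 + 16 = 17.
So |x^2 - (8)^2| < delta * 17.
We need delta * 17 <= 1/11, i.e. delta <= 1/11/17 = 1/187.
Since 1/187 < 1, this is tighter than 1; take delta = 1/187.
So delta = 1/187 works.

1/187
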